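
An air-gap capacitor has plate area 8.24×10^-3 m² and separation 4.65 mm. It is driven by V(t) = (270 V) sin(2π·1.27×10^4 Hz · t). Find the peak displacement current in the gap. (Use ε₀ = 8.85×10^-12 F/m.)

The displacement current equals the conduction current C dV/dt, which peaks at C V₀ ω.
With C = ε₀A/d = (8.85×10^-12)(8.24×10^-3)/(4.65×10^-3) = 1.568×10^-11 F and ω = 2πf = 7.980×10^4 rad/s, I_d,max = (1.568×10^-11)(270)(7.980×10^4) = 3.38×10^-4 A.

3.38×10^-4 A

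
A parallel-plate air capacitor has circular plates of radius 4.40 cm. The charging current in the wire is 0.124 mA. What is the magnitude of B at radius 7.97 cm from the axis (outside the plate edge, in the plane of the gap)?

Between the plates the displacement current equals the wire current: I_d = 0.124 mA = 1.24×10^-4 A.
With r > R the enclosed displacement current is the full I_d; B = μ₀ I_d / (2πr) = 3.11×10^-10 T.

3.11×10^-10 T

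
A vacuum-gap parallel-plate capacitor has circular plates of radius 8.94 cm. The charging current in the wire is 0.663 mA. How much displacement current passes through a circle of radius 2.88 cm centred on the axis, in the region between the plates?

6.88×10^-5 A

By continuity the displacement current in the gap matches the conduction current: I_d = 6.63×10^-4 A.
Through an area πr² the displacement current is I_d·(πr²/πR²) = I_d (r/R)² = 6.88×10^-5 A.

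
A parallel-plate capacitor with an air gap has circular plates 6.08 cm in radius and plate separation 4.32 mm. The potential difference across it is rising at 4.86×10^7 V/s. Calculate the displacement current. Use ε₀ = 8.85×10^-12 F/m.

C = ε₀A/d = (8.85×10^-12)(0.01161)/(4.32×10^-3) = 2.378×10^-11 F.
I_d = C dV/dt = (2.378×10^-11)(4.86×10^7) = 1.16×10^-3 A.

1.16×10^-3 A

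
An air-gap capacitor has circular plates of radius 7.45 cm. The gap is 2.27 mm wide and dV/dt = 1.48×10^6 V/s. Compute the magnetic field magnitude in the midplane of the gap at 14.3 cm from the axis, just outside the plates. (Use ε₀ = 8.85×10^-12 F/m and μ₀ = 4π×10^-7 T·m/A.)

I_d = C dV/dt with C = ε₀πR²/d = 6.799×10^-11 F, so I_d = (6.799×10^-11)(1.48×10^6) = 1.006×10^-4 A.
With r > R the enclosed displacement current is the full I_d; B = μ₀ I_d / (2πr) = 1.41×10^-10 T.

1.41×10^-10 T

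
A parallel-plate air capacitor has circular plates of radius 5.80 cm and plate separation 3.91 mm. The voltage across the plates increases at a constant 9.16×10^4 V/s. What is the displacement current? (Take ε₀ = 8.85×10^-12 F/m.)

The displacement current equals the charging current C dV/dt. With C = ε₀A/d = (8.85×10^-12)(0.01057)/(3.91×10^-3) = 2.392×10^-11 F, I_d = (2.392×10^-11)(9.16×10^4) = 2.19×10^-6 A.

2.19×10^-6 A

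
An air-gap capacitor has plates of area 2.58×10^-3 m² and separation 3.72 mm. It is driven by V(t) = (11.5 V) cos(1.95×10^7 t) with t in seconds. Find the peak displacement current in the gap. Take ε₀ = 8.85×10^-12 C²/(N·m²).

1.38×10^-3 A

The displacement current equals the conduction current C dV/dt, which peaks at C V₀ ω.
With C = ε₀A/d = (8.85×10^-12)(2.58×10^-3)/(3.72×10^-3) = 6.138×10^-12 F and ω = 1.95×10^7 rad/s, I_d,max = (6.138×10^-12)(11.5)(1.95×10^7) = 1.38×10^-3 A.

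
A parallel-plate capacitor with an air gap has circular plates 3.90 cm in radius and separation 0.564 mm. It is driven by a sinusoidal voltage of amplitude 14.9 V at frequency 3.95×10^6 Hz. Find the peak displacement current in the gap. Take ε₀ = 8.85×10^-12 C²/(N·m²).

0.0277 A

C = ε₀A/d = (8.85×10^-12)(4.778×10^-3)/(5.64×10^-4) = 7.497×10^-11 F; ω = 2πf = 2.482×10^7 rad/s.
I_d = C dV/dt, so |I_d|_max = C V₀ ω = (7.497×10^-11)(14.9)(2.482×10^7) = 0.0277 A.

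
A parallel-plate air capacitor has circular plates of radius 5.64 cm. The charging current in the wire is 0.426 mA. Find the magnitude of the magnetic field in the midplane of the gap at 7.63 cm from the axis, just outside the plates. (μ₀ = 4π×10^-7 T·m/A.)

Between the plates the displacement current equals the wire current: I_d = 0.426 mA = 4.26×10^-4 A.
Outside the plates the loop encloses all of I_d, so B·2πr = μ₀ I_d and B = 1.12×10^-9 T.

1.12×10^-9 T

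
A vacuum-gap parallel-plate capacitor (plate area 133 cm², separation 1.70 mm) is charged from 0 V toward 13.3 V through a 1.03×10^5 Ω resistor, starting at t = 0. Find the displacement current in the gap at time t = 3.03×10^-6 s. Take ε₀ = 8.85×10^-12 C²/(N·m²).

C = ε₀A/d = (8.85×10^-12)(0.0133)/(1.70×10^-3) = 6.924×10^-11 F and τ = RC = 7.132×10^-6 s. I_d in the gap equals the RC charging current.
I_d(t) = (V₀/R) e^(−t/τ) = 1.291×10^-4 · e^(−0.4248) = 8.44×10^-5 A.

8.44×10^-5 A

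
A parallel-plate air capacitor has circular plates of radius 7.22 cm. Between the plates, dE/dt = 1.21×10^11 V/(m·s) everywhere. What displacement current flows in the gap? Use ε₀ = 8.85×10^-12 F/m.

I_d = ε₀ A (dE/dt) = (8.85×10^-12)(0.01638 m²)(1.21×10^11) = 0.0175 A.

0.0175 A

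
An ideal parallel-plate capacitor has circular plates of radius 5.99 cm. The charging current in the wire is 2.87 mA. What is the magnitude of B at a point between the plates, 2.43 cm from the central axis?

3.89×10^-9 T

No conduction current crosses the gap, so I_d there equals the 2.87×10^-3 A in the leads.
∮B·dl = μ₀ I_d,enc with I_d,enc = I_d r²/R² = 4.723×10^-4 A; so B = μ₀ I_d,enc/(2πr) = 3.89×10^-9 T.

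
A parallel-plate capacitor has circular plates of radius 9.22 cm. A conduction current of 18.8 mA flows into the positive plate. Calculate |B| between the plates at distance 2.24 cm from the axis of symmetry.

9.91×10^-9 T

No conduction current crosses the gap, so I_d there equals the 0.0188 A in the leads.
∮B·dl = μ₀ I_d,enc with I_d,enc = I_d r²/R² = 1.110×10^-3 A; so B = μ₀ I_d,enc/(2πr) = 9.91×10^-9 T.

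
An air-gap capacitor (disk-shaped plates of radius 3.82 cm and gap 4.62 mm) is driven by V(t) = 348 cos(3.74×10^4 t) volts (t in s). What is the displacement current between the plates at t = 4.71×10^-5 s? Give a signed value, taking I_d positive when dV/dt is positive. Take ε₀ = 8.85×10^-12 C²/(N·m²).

dV/dt = (348)(3.74×10^4)·−sin(1.76154) = -1.278×10^7 V/s.
I_d = C dV/dt with C = ε₀A/d = (8.85×10^-12)(4.584×10^-3)/(4.62×10^-3) = 8.781×10^-12 F, so I_d = (8.781×10^-12)(-1.278×10^7) = -1.12×10^-4 A.

-1.12×10^-4 A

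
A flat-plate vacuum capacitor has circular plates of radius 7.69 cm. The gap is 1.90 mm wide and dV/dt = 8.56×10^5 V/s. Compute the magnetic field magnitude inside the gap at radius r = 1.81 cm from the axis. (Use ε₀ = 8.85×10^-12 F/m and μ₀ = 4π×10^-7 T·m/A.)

With E = V/d, dE/dt = 4.505×10^8 V/(m·s) and πR² = 0.01858 m², giving I_d = ε₀ πR² dE/dt = 7.408×10^-5 A.
∮B·dl = μ₀ I_d,enc with I_d,enc = I_d r²/R² = 4.104×10^-6 A; so B = μ₀ I_d,enc/(2πr) = 4.53×10^-11 T.

4.53×10^-11 T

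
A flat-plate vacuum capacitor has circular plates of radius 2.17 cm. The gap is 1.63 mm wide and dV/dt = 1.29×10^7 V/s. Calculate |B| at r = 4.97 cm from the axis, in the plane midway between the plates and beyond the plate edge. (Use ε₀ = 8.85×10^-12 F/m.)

4.17×10^-10 T

With E = V/d, dE/dt = 7.914×10^9 V/(m·s) and πR² = 1.479×10^-3 m², giving I_d = ε₀ πR² dE/dt = 1.036×10^-4 A.
For r ≥ R the full I_d is enclosed: B = μ₀ I_d/(2πr) = (4π×10^-7)(1.036×10^-4)/(2π·0.0497) = 4.17×10^-10 T.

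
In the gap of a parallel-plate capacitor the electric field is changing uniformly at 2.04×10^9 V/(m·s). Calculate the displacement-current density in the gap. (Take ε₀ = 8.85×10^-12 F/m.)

0.0181 A/m²

J_d = ε₀ dE/dt = (8.85×10^-12)(2.04×10^9) = 0.0181 A/m².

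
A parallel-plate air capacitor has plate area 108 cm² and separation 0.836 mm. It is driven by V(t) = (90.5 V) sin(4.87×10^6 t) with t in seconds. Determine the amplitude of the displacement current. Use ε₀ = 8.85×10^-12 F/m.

The displacement current equals the conduction current C dV/dt, which peaks at C V₀ ω.
With C = ε₀A/d = (8.85×10^-12)(0.0108)/(8.36×10^-4) = 1.143×10^-10 F and ω = 4.87×10^6 rad/s, I_d,max = (1.143×10^-10)(90.5)(4.87×10^6) = 0.0504 A.

0.0504 A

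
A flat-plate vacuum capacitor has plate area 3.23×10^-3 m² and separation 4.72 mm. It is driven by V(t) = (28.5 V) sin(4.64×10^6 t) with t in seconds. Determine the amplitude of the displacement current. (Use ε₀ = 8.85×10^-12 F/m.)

8.01×10^-4 A

(dE/dt)_max = V₀ω/d = 2.802×10^10 V/(m·s); ω = 4.64×10^6 rad/s.
I_d,max = ε₀ A (dE/dt)_max = (8.85×10^-12)(3.23×10^-3)(2.802×10^10) = 8.01×10^-4 A.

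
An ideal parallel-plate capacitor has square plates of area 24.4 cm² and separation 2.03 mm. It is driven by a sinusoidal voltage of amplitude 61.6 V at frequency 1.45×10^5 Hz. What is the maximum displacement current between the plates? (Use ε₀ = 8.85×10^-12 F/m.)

5.97×10^-4 A

The displacement current equals the conduction current C dV/dt, which peaks at C V₀ ω.
With C = ε₀A/d = (8.85×10^-12)(2.44×10^-3)/(2.03×10^-3) = 1.064×10^-11 F and ω = 2πf = 9.111×10^5 rad/s, I_d,max = (1.064×10^-11)(61.6)(9.111×10^5) = 5.97×10^-4 A.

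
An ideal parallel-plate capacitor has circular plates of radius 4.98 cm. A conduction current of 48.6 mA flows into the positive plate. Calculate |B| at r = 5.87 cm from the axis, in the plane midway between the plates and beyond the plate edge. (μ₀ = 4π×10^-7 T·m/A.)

1.66×10^-7 T

Between the plates the displacement current equals the wire current: I_d = 48.6 mA = 0.0486 A.
For r ≥ R the full I_d is enclosed: B = μ₀ I_d/(2πr) = (4π×10^-7)(0.0486)/(2π·0.0587) = 1.66×10^-7 T.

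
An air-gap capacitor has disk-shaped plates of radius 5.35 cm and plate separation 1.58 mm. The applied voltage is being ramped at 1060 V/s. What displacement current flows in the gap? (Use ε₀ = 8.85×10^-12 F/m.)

E = V/d so dE/dt = (dV/dt)/d = 6.709×10^5 V/(m·s), and I_d = ε₀ A dE/dt = (8.85×10^-12)(8.992×10^-3)(6.709×10^5) = 5.34×10^-8 A.

5.34×10^-8 A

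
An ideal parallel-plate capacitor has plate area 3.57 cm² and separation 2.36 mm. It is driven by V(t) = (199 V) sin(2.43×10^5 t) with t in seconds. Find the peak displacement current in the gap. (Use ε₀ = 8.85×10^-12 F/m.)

6.47×10^-5 A

(dE/dt)_max = V₀ω/d = 2.049×10^10 V/(m·s); ω = 2.43×10^5 rad/s.
I_d,max = ε₀ A (dE/dt)_max = (8.85×10^-12)(3.57×10^-4)(2.049×10^10) = 6.47×10^-5 A.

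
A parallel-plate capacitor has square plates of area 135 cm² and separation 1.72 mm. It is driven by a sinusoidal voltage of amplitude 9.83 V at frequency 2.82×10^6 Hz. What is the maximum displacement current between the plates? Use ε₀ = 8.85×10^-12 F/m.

C = ε₀A/d = (8.85×10^-12)(0.0135)/(1.72×10^-3) = 6.946×10^-11 F; ω = 2πf = 1.772×10^7 rad/s.
I_d = C dV/dt, so |I_d|_max = C V₀ ω = (6.946×10^-11)(9.83)(1.772×10^7) = 0.0121 A.

0.0121 A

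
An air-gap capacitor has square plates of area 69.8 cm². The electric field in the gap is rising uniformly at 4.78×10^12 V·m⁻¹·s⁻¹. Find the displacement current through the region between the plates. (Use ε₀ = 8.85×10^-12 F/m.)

With a uniform field, Φ_E = EA, so I_d = ε₀ A dE/dt = 0.295 A.

0.295 A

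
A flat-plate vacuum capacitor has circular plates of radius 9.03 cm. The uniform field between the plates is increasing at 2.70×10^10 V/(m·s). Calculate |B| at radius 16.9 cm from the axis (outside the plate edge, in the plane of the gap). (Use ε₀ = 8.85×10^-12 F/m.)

I_d = ε₀ dΦ_E/dt = ε₀ πR² (dE/dt) = (8.85×10^-12)(0.02562)(2.70×10^10) = 6.122×10^-3 A through the full plate area.
With r > R the enclosed displacement current is the full I_d; B = μ₀ I_d / (2πr) = 7.24×10^-9 T.

7.24×10^-9 T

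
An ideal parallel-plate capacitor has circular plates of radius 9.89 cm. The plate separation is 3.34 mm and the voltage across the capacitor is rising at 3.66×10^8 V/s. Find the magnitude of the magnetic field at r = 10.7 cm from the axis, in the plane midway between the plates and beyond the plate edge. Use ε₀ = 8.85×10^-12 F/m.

I_d = C dV/dt with C = ε₀πR²/d = 8.143×10^-11 F, so I_d = (8.143×10^-11)(3.66×10^8) = 0.02980 A.
With r > R the enclosed displacement current is the full I_d; B = μ₀ I_d / (2πr) = 5.57×10^-8 T.

5.57×10^-8 T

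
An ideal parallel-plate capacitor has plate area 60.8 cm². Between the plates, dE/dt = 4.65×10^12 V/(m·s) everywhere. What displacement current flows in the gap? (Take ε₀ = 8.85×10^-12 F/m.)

0.250 A

I_d = ε₀ A (dE/dt) = (8.85×10^-12)(6.08×10^-3 m²)(4.65×10^12) = 0.250 A.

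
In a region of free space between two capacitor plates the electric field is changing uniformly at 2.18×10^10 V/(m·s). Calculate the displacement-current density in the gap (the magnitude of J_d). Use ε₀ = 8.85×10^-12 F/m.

The displacement-current density is ε₀ ∂E/∂t = (8.85×10^-12)(2.18×10^10) = 0.193 A/m².

0.193 A/m²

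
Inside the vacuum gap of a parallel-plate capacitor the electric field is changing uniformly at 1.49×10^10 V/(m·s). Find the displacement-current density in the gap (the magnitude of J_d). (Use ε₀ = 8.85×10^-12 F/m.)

J_d = ε₀ ∂E/∂t, so J_d = 0.132 A/m².

0.132 A/m²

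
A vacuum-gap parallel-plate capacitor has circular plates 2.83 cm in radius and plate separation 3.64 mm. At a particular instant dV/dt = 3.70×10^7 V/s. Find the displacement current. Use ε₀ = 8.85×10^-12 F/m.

2.26×10^-4 A

The displacement current equals the charging current C dV/dt. With C = ε₀A/d = (8.85×10^-12)(2.516×10^-3)/(3.64×10^-3) = 6.117×10^-12 F, I_d = (6.117×10^-12)(3.70×10^7) = 2.26×10^-4 A.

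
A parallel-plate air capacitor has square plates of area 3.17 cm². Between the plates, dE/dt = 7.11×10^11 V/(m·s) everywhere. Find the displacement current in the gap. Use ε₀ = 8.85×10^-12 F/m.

1.99×10^-3 A

The displacement current is ε₀ times dΦ_E/dt = ε₀ A dE/dt = (8.85×10^-12)(3.17×10^-4)(7.11×10^11) = 1.99×10^-3 A.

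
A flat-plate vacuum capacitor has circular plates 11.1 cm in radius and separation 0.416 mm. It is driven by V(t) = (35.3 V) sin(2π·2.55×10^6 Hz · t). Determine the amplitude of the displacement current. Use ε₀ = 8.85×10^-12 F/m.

C = ε₀A/d = (8.85×10^-12)(0.03871)/(4.16×10^-4) = 8.235×10^-10 F; ω = 2πf = 1.602×10^7 rad/s.
I_d = C dV/dt, so |I_d|_max = C V₀ ω = (8.235×10^-10)(35.3)(1.602×10^7) = 0.466 A.

0.466 A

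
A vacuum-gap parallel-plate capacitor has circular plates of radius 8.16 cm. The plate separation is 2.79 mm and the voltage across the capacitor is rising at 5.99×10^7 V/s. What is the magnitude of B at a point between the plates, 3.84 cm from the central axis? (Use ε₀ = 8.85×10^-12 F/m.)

4.58×10^-9 T

With E = V/d, dE/dt = 2.147×10^10 V/(m·s) and πR² = 0.02092 m², giving I_d = ε₀ πR² dE/dt = 3.975×10^-3 A.
For r < R the Ampère–Maxwell law gives B(2πr) = μ₀ I_d (r²/R²), so B = μ₀ I_d r/(2πR²) = (4π×10^-7)(3.975×10^-3)(0.0384)/(2π·0.0816²) = 4.58×10^-9 T.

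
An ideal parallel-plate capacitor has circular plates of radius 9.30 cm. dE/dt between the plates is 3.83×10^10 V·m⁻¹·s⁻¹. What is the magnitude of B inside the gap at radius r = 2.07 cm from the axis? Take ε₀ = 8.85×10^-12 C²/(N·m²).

4.41×10^-9 T

Through the whole plate area (πR² = 0.02717 m²), I_d = ε₀ πR² dE/dt = 9.209×10^-3 A.
An Ampèrian loop of radius r encloses a fraction (r/R)² of I_d. Then B·2πr = μ₀ I_d (r/R)², giving B = μ₀ I_d r/(2πR²) = 4.41×10^-9 T.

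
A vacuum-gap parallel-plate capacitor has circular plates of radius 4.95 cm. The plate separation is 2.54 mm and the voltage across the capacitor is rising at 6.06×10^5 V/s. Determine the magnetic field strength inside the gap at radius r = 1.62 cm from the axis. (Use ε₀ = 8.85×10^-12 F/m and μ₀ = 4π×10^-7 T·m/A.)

With E = V/d, dE/dt = 2.386×10^8 V/(m·s) and πR² = 7.698×10^-3 m², giving I_d = ε₀ πR² dE/dt = 1.626×10^-5 A.
An Ampèrian loop of radius r encloses a fraction (r/R)² of I_d. Then B·2πr = μ₀ I_d (r/R)², giving B = μ₀ I_d r/(2πR²) = 2.15×10^-11 T.

2.15×10^-11 T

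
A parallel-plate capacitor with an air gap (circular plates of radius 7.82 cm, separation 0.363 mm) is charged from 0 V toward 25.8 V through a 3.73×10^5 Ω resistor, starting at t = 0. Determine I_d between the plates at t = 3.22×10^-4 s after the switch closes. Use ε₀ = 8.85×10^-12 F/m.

C = ε₀A/d = (8.85×10^-12)(0.01921)/(3.63×10^-4) = 4.683×10^-10 F and τ = RC = 1.747×10^-4 s. I_d in the gap equals the RC charging current.
I_d(t) = (V₀/R) e^(−t/τ) = 6.917×10^-5 · e^(−1.843) = 1.10×10^-5 A.

1.10×10^-5 A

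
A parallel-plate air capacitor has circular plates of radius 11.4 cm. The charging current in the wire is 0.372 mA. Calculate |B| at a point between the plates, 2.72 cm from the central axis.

1.56×10^-10 T

Between the plates the displacement current equals the wire current: I_d = 0.372 mA = 3.72×10^-4 A.
An Ampèrian loop of radius r encloses a fraction (r/R)² of I_d. Then B·2πr = μ₀ I_d (r/R)², giving B = μ₀ I_d r/(2πR²) = 1.56×10^-10 T.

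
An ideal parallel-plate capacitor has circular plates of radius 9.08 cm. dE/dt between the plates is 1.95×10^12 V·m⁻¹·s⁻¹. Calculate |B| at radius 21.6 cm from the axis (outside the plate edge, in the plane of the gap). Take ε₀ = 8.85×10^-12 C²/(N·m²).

Through the whole plate area (πR² = 0.02590 m²), I_d = ε₀ πR² dE/dt = 0.4470 A.
With r > R the enclosed displacement current is the full I_d; B = μ₀ I_d / (2πr) = 4.14×10^-7 T.

4.14×10^-7 T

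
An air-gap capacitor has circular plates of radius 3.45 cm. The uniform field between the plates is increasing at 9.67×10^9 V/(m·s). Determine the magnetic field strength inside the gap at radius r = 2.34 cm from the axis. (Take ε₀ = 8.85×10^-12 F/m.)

1.26×10^-9 T

Total displacement current: I_d = ε₀(πR²)(dE/dt) = (8.85×10^-12)(3.739×10^-3)(9.67×10^9) = 3.200×10^-4 A.
An Ampèrian loop of radius r encloses a fraction (r/R)² of I_d. Then B·2πr = μ₀ I_d (r/R)², giving B = μ₀ I_d r/(2πR²) = 1.26×10^-9 T.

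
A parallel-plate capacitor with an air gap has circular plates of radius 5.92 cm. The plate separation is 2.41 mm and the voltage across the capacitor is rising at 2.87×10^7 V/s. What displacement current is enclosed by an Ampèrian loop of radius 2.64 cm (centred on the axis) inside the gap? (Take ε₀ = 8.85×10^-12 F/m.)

2.31×10^-4 A

I_d = C dV/dt with C = ε₀πR²/d = 4.043×10^-11 F, so I_d = (4.043×10^-11)(2.87×10^7) = 1.160×10^-3 A.
Since J_d is uniform, the enclosed fraction is (r/R)² = 0.1989, giving I_d,enc = 2.31×10^-4 A.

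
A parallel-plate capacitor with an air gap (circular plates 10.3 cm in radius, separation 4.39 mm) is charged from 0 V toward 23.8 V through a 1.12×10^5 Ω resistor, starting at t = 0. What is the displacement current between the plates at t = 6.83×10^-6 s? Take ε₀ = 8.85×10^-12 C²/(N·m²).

C = ε₀A/d = (8.85×10^-12)(0.03333)/(4.39×10^-3) = 6.719×10^-11 F, so τ = RC = 7.525×10^-6 s.
The conduction current is I(t) = (V₀/R) e^(−t/τ), and the displacement current between the plates equals it.
t/τ = 0.9076; I_d = (23.8/1.12×10^5) · e^(−0.9076) = (2.125×10^-4)(0.4035) = 8.57×10^-5 A.

8.57×10^-5 A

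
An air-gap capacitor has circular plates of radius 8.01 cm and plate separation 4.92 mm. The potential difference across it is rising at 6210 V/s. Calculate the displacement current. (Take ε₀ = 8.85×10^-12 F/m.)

2.25×10^-7 A

The field between the plates is E = V/d, so dE/dt = (6210)/(4.92×10^-3 m) = 1.262×10^6 V/(m·s).
I_d = ε₀ A (dE/dt) = (8.85×10^-12)(0.02016)(1.262×10^6) = 2.25×10^-7 A.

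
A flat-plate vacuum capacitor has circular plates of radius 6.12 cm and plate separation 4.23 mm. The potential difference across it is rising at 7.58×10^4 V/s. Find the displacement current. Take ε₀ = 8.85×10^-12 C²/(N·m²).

C = ε₀A/d = (8.85×10^-12)(0.01177)/(4.23×10^-3) = 2.463×10^-11 F.
I_d = C dV/dt = (2.463×10^-11)(7.58×10^4) = 1.87×10^-6 A.

1.87×10^-6 A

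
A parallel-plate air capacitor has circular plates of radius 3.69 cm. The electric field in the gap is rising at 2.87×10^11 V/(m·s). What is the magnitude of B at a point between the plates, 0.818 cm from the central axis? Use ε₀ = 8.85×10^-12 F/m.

Through the whole plate area (πR² = 4.278×10^-3 m²), I_d = ε₀ πR² dE/dt = 0.01087 A.
An Ampèrian loop of radius r encloses a fraction (r/R)² of I_d. Then B·2πr = μ₀ I_d (r/R)², giving B = μ₀ I_d r/(2πR²) = 1.31×10^-8 T.

1.31×10^-8 T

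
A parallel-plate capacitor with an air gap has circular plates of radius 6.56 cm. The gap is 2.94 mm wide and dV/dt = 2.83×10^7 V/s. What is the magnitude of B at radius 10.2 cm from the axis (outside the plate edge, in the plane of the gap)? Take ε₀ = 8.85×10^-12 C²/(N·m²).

dE/dt = (dV/dt)/d = 9.626×10^9 V/(m·s); I_d = ε₀(πR²)(dE/dt) = (8.85×10^-12)(0.01352)(9.626×10^9) = 1.152×10^-3 A.
For r ≥ R the full I_d is enclosed: B = μ₀ I_d/(2πr) = (4π×10^-7)(1.152×10^-3)/(2π·0.102) = 2.26×10^-9 T.

2.26×10^-9 T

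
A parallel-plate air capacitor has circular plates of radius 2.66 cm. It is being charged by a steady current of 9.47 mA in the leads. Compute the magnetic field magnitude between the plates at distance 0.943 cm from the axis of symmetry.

2.52×10^-8 T

Between the plates the displacement current equals the wire current: I_d = 9.47 mA = 9.47×10^-3 A.
An Ampèrian loop of radius r encloses a fraction (r/R)² of I_d. Then B·2πr = μ₀ I_d (r/R)², giving B = μ₀ I_d r/(2πR²) = 2.52×10^-8 T.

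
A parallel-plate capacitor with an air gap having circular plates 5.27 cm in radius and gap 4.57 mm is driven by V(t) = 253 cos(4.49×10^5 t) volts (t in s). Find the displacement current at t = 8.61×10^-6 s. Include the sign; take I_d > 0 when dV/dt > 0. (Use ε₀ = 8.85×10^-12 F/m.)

dV/dt = (253)(4.49×10^5)·−sin(3.86589) = 7.527×10^7 V/s.
I_d = C dV/dt with C = ε₀A/d = (8.85×10^-12)(8.725×10^-3)/(4.57×10^-3) = 1.690×10^-11 F, so I_d = (1.690×10^-11)(7.527×10^7) = 1.27×10^-3 A.

1.27×10^-3 A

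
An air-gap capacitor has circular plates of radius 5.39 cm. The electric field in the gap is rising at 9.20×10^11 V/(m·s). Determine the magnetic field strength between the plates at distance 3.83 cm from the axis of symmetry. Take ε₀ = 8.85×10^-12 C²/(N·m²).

1.96×10^-7 T

Through the whole plate area (πR² = 9.127×10^-3 m²), I_d = ε₀ πR² dE/dt = 0.07431 A.
An Ampèrian loop of radius r encloses a fraction (r/R)² of I_d. Then B·2πr = μ₀ I_d (r/R)², giving B = μ₀ I_d r/(2πR²) = 1.96×10^-7 T.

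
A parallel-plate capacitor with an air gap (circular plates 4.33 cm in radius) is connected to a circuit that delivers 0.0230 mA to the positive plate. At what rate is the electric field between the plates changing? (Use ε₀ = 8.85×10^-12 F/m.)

4.41×10^8 V/(m·s)

By continuity, I_d in the gap equals the 0.0230 mA flowing in the wire.
Then dE/dt = I_d/(ε₀A) = 4.41×10^8 V/(m·s).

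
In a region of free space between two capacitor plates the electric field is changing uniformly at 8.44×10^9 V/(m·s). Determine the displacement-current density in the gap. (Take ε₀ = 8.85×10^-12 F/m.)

J_d = ε₀ ∂E/∂t, so J_d = 0.0747 A/m².

0.0747 A/m²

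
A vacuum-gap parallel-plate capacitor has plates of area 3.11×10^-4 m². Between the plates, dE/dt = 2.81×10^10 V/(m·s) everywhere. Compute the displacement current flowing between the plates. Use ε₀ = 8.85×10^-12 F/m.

I_d = ε₀ A (dE/dt) = (8.85×10^-12)(3.11×10^-4 m²)(2.81×10^10) = 7.73×10^-5 A.

7.73×10^-5 A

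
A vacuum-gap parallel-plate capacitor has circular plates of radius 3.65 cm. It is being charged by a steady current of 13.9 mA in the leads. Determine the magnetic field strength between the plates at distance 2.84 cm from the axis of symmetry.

No conduction current crosses the gap, so I_d there equals the 0.0139 A in the leads.
For r < R the Ampère–Maxwell law gives B(2πr) = μ₀ I_d (r²/R²), so B = μ₀ I_d r/(2πR²) = (4π×10^-7)(0.0139)(0.0284)/(2π·0.0365²) = 5.93×10^-8 T.

5.93×10^-8 T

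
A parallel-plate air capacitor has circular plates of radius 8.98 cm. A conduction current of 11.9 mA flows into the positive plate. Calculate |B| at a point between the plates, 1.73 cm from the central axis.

No conduction current crosses the gap, so I_d there equals the 0.0119 A in the leads.
An Ampèrian loop of radius r encloses a fraction (r/R)² of I_d. Then B·2πr = μ₀ I_d (r/R)², giving B = μ₀ I_d r/(2πR²) = 5.11×10^-9 T.

5.11×10^-9 T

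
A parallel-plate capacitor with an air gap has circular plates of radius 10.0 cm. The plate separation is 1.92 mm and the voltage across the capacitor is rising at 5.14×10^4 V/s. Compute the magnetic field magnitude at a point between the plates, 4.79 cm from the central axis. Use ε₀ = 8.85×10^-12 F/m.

I_d = C dV/dt with C = ε₀πR²/d = 1.448×10^-10 F, so I_d = (1.448×10^-10)(5.14×10^4) = 7.443×10^-6 A.
∮B·dl = μ₀ I_d,enc with I_d,enc = I_d r²/R² = 1.708×10^-6 A; so B = μ₀ I_d,enc/(2πr) = 7.13×10^-12 T.

7.13×10^-12 T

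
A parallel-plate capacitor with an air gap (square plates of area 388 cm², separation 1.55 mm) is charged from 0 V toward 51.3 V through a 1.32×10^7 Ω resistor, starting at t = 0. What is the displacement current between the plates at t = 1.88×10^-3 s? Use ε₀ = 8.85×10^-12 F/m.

2.04×10^-6 A

C = ε₀A/d = (8.85×10^-12)(0.0388)/(1.55×10^-3) = 2.215×10^-10 F and τ = RC = 2.924×10^-3 s. I_d in the gap equals the RC charging current.
I_d(t) = (V₀/R) e^(−t/τ) = 3.886×10^-6 · e^(−0.6430) = 2.04×10^-6 A.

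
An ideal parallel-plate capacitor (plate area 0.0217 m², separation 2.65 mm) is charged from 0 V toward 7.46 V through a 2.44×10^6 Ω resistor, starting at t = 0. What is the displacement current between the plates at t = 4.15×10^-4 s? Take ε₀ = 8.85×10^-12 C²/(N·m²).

2.92×10^-7 A

C = ε₀A/d = (8.85×10^-12)(0.0217)/(2.65×10^-3) = 7.247×10^-11 F, so τ = RC = 1.768×10^-4 s.
The conduction current is I(t) = (V₀/R) e^(−t/τ), and the displacement current between the plates equals it.
t/τ = 2.347; I_d = (7.46/2.44×10^6) · e^(−2.347) = (3.057×10^-6)(0.09566) = 2.92×10^-7 A.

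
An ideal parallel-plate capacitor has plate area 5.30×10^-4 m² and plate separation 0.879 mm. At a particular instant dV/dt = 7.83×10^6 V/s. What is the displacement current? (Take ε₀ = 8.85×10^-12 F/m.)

The field between the plates is E = V/d, so dE/dt = (7.83×10^6)/(8.79×10^-4 m) = 8.908×10^9 V/(m·s).
I_d = ε₀ A (dE/dt) = (8.85×10^-12)(5.30×10^-4)(8.908×10^9) = 4.18×10^-5 A.

4.18×10^-5 A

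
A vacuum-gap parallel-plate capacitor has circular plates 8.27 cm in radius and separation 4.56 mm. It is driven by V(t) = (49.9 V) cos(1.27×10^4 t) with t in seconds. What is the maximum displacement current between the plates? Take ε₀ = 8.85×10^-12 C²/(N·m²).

The displacement current equals the conduction current C dV/dt, which peaks at C V₀ ω.
With C = ε₀A/d = (8.85×10^-12)(0.02149)/(4.56×10^-3) = 4.171×10^-11 F and ω = 1.27×10^4 rad/s, I_d,max = (4.171×10^-11)(49.9)(1.27×10^4) = 2.64×10^-5 A.

2.64×10^-5 A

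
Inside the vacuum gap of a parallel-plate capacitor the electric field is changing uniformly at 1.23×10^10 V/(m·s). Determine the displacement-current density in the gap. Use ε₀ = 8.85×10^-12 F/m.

J_d = ε₀ ∂E/∂t, so J_d = 0.109 A/m².

0.109 A/m²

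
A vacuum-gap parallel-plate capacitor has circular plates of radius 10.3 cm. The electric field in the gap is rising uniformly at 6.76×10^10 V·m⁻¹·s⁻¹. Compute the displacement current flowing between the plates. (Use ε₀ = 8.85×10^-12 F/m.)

The displacement current is ε₀ times dΦ_E/dt = ε₀ A dE/dt = (8.85×10^-12)(0.03333)(6.76×10^10) = 0.0199 A.

0.0199 A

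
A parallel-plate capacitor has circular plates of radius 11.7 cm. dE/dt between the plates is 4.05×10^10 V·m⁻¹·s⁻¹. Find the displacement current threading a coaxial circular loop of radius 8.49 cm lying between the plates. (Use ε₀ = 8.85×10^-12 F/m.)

Through the whole plate area (πR² = 0.04301 m²), I_d = ε₀ πR² dE/dt = 0.01542 A.
Since J_d is uniform, the enclosed fraction is (r/R)² = 0.5266, giving I_d,enc = 8.12×10^-3 A.

8.12×10^-3 A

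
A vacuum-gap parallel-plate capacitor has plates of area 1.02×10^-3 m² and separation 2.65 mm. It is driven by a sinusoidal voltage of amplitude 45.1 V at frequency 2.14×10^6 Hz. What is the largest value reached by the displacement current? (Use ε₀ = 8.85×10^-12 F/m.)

2.07×10^-3 A

The displacement current equals the conduction current C dV/dt, which peaks at C V₀ ω.
With C = ε₀A/d = (8.85×10^-12)(1.02×10^-3)/(2.65×10^-3) = 3.406×10^-12 F and ω = 2πf = 1.345×10^7 rad/s, I_d,max = (3.406×10^-12)(45.1)(1.345×10^7) = 2.07×10^-3 A.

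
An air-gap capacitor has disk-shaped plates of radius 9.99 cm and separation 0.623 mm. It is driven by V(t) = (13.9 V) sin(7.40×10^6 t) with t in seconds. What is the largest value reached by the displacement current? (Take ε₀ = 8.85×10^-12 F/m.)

The displacement current equals the conduction current C dV/dt, which peaks at C V₀ ω.
With C = ε₀A/d = (8.85×10^-12)(0.03135)/(6.23×10^-4) = 4.453×10^-10 F and ω = 7.40×10^6 rad/s, I_d,max = (4.453×10^-10)(13.9)(7.40×10^6) = 0.0458 A.

0.0458 A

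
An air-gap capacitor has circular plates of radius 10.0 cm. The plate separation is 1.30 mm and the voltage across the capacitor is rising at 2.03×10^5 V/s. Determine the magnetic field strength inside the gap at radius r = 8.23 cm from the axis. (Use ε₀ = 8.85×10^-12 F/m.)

7.15×10^-11 T

I_d = C dV/dt with C = ε₀πR²/d = 2.139×10^-10 F, so I_d = (2.139×10^-10)(2.03×10^5) = 4.342×10^-5 A.
∮B·dl = μ₀ I_d,enc with I_d,enc = I_d r²/R² = 2.941×10^-5 A; so B = μ₀ I_d,enc/(2πr) = 7.15×10^-11 T.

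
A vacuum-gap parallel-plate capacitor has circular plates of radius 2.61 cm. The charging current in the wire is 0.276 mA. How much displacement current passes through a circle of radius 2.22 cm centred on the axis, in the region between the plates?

2.00×10^-4 A

No conduction current crosses the gap, so I_d there equals the 2.76×10^-4 A in the leads.
The field is uniform, so I_d,enc = I_d (r/R)² = (2.76×10^-4)(2.22/2.61)² = 2.00×10^-4 A.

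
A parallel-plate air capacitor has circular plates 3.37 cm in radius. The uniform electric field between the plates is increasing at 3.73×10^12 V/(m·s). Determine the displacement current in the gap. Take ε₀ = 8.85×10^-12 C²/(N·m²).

0.118 A

The displacement current is ε₀ times dΦ_E/dt = ε₀ A dE/dt = (8.85×10^-12)(3.568×10^-3)(3.73×10^12) = 0.118 A.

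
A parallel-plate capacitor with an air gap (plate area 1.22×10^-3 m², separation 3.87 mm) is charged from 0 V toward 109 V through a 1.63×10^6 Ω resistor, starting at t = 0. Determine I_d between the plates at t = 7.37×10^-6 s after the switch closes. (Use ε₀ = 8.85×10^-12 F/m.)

1.32×10^-5 A

With C = ε₀A/d = (8.85×10^-12)(1.22×10^-3)/(3.87×10^-3) = 2.790×10^-12 F, the time constant is τ = RC = 4.548×10^-6 s, so t/τ = 1.620 and e^(−t/τ) = 0.1979.
I_d = I_cond = (V₀/R) e^(−t/τ) = (6.687×10^-5)(0.1979) = 1.32×10^-5 A.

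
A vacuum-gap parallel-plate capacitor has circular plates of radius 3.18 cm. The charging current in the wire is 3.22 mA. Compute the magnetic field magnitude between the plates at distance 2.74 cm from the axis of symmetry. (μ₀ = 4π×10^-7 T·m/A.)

No conduction current crosses the gap, so I_d there equals the 3.22×10^-3 A in the leads.
An Ampèrian loop of radius r encloses a fraction (r/R)² of I_d. Then B·2πr = μ₀ I_d (r/R)², giving B = μ₀ I_d r/(2πR²) = 1.74×10^-8 T.

1.74×10^-8 T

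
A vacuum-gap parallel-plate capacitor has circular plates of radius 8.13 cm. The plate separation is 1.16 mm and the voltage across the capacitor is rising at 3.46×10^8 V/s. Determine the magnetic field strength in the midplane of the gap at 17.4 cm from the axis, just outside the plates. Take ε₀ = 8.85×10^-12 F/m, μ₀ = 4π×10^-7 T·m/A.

6.30×10^-8 T

dE/dt = (dV/dt)/d = 2.983×10^11 V/(m·s); I_d = ε₀(πR²)(dE/dt) = (8.85×10^-12)(0.02076)(2.983×10^11) = 0.05481 A.
For r ≥ R the full I_d is enclosed: B = μ₀ I_d/(2πr) = (4π×10^-7)(0.05481)/(2π·0.174) = 6.30×10^-8 T.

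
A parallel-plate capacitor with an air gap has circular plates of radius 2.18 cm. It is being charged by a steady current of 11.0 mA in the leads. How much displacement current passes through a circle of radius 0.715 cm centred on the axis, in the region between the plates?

1.18×10^-3 A

Between the plates the displacement current equals the wire current: I_d = 11.0 mA = 0.0110 A.
Since J_d is uniform, the enclosed fraction is (r/R)² = 0.1076, giving I_d,enc = 1.18×10^-3 A.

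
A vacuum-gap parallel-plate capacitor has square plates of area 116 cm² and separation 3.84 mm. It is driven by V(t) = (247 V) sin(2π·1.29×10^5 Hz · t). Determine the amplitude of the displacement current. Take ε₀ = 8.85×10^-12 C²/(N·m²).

The displacement current equals the conduction current C dV/dt, which peaks at C V₀ ω.
With C = ε₀A/d = (8.85×10^-12)(0.0116)/(3.84×10^-3) = 2.673×10^-11 F and ω = 2πf = 8.105×10^5 rad/s, I_d,max = (2.673×10^-11)(247)(8.105×10^5) = 5.35×10^-3 A.

5.35×10^-3 A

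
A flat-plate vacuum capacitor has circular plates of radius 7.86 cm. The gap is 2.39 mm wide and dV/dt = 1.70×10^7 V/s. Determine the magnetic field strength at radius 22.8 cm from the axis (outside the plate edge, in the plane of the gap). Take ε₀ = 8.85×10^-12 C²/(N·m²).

1.07×10^-9 T

With E = V/d, dE/dt = 7.113×10^9 V/(m·s) and πR² = 0.01941 m², giving I_d = ε₀ πR² dE/dt = 1.222×10^-3 A.
With r > R the enclosed displacement current is the full I_d; B = μ₀ I_d / (2πr) = 1.07×10^-9 T.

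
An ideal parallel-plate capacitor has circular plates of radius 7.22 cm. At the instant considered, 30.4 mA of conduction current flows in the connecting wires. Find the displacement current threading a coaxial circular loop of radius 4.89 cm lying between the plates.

Between the plates the displacement current equals the wire current: I_d = 30.4 mA = 0.0304 A.
The field is uniform, so I_d,enc = I_d (r/R)² = (0.0304)(4.89/7.22)² = 0.0139 A.

0.0139 A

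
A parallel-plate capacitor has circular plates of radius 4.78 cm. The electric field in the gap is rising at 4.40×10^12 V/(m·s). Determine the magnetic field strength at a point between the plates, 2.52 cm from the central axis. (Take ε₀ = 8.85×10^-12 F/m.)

Through the whole plate area (πR² = 7.178×10^-3 m²), I_d = ε₀ πR² dE/dt = 0.2795 A.
An Ampèrian loop of radius r encloses a fraction (r/R)² of I_d. Then B·2πr = μ₀ I_d (r/R)², giving B = μ₀ I_d r/(2πR²) = 6.17×10^-7 T.

6.17×10^-7 T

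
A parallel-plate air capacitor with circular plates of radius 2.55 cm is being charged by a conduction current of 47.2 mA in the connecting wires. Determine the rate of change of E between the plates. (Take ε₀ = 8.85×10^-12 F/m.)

2.61×10^12 V/(m·s)

By continuity, I_d in the gap equals the 47.2 mA flowing in the wire.
Then dE/dt = I_d/(ε₀A) = 2.61×10^12 V/(m·s).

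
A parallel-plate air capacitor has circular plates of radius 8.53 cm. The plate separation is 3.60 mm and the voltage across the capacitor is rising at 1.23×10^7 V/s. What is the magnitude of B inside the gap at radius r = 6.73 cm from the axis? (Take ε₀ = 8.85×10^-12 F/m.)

1.28×10^-9 T

With E = V/d, dE/dt = 3.417×10^9 V/(m·s) and πR² = 0.02286 m², giving I_d = ε₀ πR² dE/dt = 6.913×10^-4 A.
An Ampèrian loop of radius r encloses a fraction (r/R)² of I_d. Then B·2πr = μ₀ I_d (r/R)², giving B = μ₀ I_d r/(2πR²) = 1.28×10^-9 T.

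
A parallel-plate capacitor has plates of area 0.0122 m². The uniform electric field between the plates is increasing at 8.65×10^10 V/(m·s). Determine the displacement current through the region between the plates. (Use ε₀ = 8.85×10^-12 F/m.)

9.34×10^-3 A

With a uniform field, Φ_E = EA, so I_d = ε₀ A dE/dt = 9.34×10^-3 A.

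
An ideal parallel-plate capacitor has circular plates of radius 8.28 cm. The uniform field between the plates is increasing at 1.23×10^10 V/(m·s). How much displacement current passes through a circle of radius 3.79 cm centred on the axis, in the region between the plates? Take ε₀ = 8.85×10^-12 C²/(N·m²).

4.91×10^-4 A

Total displacement current: I_d = ε₀(πR²)(dE/dt) = (8.85×10^-12)(0.02154)(1.23×10^10) = 2.345×10^-3 A.
The field is uniform, so I_d,enc = I_d (r/R)² = (2.345×10^-3)(3.79/8.28)² = 4.91×10^-4 A.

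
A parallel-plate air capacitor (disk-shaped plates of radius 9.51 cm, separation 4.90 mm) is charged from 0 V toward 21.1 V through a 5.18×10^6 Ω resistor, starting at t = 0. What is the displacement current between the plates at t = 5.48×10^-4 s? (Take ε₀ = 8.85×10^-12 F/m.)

C = ε₀A/d = (8.85×10^-12)(0.02841)/(4.90×10^-3) = 5.131×10^-11 F and τ = RC = 2.658×10^-4 s. I_d in the gap equals the RC charging current.
I_d(t) = (V₀/R) e^(−t/τ) = 4.073×10^-6 · e^(−2.062) = 5.18×10^-7 A.

5.18×10^-7 A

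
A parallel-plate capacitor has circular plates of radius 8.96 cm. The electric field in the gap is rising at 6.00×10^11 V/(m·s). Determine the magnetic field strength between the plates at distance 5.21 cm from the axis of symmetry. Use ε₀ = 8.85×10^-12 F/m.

1.74×10^-7 T

Through the whole plate area (πR² = 0.02522 m²), I_d = ε₀ πR² dE/dt = 0.1339 A.
∮B·dl = μ₀ I_d,enc with I_d,enc = I_d r²/R² = 0.04527 A; so B = μ₀ I_d,enc/(2πr) = 1.74×10^-7 T.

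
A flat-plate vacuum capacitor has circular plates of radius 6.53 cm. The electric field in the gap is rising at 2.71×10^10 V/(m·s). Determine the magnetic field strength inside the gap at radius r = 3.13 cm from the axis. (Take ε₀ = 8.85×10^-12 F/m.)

4.72×10^-9 T

Total displacement current: I_d = ε₀(πR²)(dE/dt) = (8.85×10^-12)(0.01340)(2.71×10^10) = 3.214×10^-3 A.
An Ampèrian loop of radius r encloses a fraction (r/R)² of I_d. Then B·2πr = μ₀ I_d (r/R)², giving B = μ₀ I_d r/(2πR²) = 4.72×10^-9 T.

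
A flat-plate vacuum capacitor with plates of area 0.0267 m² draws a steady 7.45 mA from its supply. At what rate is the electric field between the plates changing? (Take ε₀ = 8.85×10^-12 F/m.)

Charge continuity gives I_d = I = 7.45×10^-3 A between the plates.
Inverting I_d = ε₀ A dE/dt gives dE/dt = 7.45×10^-3 / (8.85×10^-12 · 0.0267) = 3.15×10^10 V/(m·s).

3.15×10^10 V/(m·s)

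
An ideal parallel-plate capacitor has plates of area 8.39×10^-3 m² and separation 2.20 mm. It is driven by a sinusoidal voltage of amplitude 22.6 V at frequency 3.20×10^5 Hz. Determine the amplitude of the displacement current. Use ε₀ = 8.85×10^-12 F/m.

C = ε₀A/d = (8.85×10^-12)(8.39×10^-3)/(2.20×10^-3) = 3.375×10^-11 F; ω = 2πf = 2.011×10^6 rad/s.
I_d = C dV/dt, so |I_d|_max = C V₀ ω = (3.375×10^-11)(22.6)(2.011×10^6) = 1.53×10^-3 A.

1.53×10^-3 A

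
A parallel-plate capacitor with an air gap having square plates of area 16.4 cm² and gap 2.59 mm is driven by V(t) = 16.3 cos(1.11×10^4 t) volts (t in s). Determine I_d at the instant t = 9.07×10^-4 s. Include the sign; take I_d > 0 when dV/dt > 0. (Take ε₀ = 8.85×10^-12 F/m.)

C = ε₀A/d = (8.85×10^-12)(1.64×10^-3)/(2.59×10^-3) = 5.604×10^-12 F. dV/dt = V₀ω·−sin(ωt); at ωt = 10.0677 rad this factor is 0.5995.
I_d = C dV/dt = (5.604×10^-12)(16.3)(1.11×10^4)(0.5995) = 6.08×10^-7 A.

6.08×10^-7 A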